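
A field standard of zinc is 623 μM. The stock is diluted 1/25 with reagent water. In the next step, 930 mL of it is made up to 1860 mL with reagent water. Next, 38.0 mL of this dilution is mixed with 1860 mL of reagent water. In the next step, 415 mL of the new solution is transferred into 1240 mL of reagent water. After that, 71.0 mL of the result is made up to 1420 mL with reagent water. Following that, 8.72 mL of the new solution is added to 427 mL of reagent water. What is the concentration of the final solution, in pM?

Overall dilution factor = 25 × 2 × 49.95 × 3.988 × 20 × 49.97 = 9.95 × 10⁶.
623 μM / 9.95 × 10⁶ = 6.26 × 10⁻⁵ μM = 62.6 pM.

62.6 pM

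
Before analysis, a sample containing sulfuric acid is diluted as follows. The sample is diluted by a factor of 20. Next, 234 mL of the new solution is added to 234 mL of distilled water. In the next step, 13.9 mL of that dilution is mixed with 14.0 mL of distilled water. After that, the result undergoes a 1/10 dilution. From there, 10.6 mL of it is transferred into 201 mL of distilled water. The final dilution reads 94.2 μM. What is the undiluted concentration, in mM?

1510 mM

Overall dilution factor = 20 × 2 × 2.007 × 10 × 19.96 = 1.60 × 10⁴.
Original = 94.2 μM × 1.60 × 10⁴ = 1.51 × 10⁶ μM = 1510 mM.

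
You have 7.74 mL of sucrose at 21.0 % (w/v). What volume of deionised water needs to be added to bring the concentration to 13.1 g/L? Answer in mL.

116 mL

13.1 g/L = 1.31 % (w/v).
V₂ = C₁V₁/C₂ = 21.0 × 7.74 / 1.31 = 124 mL.
Diluent to add = V₂ − V₁ = 124 − 7.74 = 116 mL.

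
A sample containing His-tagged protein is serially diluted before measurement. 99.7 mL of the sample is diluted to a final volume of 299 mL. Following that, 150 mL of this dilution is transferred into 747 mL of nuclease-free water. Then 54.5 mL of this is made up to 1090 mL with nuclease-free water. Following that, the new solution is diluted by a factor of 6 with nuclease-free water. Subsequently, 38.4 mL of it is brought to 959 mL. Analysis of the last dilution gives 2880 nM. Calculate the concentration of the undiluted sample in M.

0.155 M

Overall dilution factor = 2.999 × 5.980 × 20 × 6 × 24.97 = 5.37 × 10⁴.
Original = 2880 nM × 5.37 × 10⁴ = 1.55 × 10⁸ nM = 0.155 M.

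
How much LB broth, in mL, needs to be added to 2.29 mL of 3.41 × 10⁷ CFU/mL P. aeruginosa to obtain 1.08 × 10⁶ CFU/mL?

70.0 mL

V₂ = C₁V₁/C₂ = 3.41 × 10⁷ × 2.29 / 1.08 × 10⁶ = 72.3 mL.
Diluent to add = V₂ − V₁ = 72.3 − 2.29 = 70.0 mL.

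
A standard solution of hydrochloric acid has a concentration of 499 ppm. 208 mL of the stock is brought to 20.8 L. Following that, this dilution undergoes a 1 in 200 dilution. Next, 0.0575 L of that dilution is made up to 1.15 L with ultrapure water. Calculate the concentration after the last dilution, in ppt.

Overall dilution factor = 100 × 200 × 20 = 4.00 × 10⁵.
499 ppm / 4.00 × 10⁵ = 1.25 × 10⁻³ ppm = 1250 ppt.

1250 ppt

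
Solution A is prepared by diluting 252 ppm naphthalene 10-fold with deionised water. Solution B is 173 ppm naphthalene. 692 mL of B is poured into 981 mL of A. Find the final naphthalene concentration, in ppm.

C_A = 252 ppm / 10 = 25.2 ppm.
C_mix = (C_A·V_A + C_B·V_B)/(V_A + V_B) = (25.2×981 + 173×692) / 1673 = 86.3 ppm.

86.3 ppm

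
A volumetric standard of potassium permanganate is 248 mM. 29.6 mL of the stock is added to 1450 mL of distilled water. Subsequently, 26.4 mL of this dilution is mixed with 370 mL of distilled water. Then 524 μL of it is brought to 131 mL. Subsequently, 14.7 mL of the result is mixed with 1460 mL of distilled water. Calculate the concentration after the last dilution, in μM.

Overall dilution factor = 49.99 × 15.02 × 250 × 100.3 = 1.88 × 10⁷.
248 mM / 1.88 × 10⁷ = 1.32 × 10⁻⁵ mM = 0.0132 μM.

0.0132 μM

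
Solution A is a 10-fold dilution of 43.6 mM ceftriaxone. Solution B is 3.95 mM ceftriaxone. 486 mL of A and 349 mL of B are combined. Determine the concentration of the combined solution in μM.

4190 μM

C_A = 43.6 mM / 10 = 4.36 mM.
C_mix = (C_A·V_A + C_B·V_B)/(V_A + V_B) = (4.36×486 + 3.95×349) / 835.0 = 4.19 mM = 4190 μM.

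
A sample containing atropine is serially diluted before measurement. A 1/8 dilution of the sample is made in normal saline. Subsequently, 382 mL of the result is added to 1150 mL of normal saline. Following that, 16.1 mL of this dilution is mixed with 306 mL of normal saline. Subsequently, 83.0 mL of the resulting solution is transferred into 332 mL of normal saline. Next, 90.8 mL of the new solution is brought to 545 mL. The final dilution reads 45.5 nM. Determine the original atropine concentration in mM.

0.876 mM

Overall dilution factor = 8 × 4.010 × 20.01 × 5 × 6.002 = 1.93 × 10⁴.
Original = 45.5 nM × 1.93 × 10⁴ = 8.76 × 10⁵ nM = 0.876 mM.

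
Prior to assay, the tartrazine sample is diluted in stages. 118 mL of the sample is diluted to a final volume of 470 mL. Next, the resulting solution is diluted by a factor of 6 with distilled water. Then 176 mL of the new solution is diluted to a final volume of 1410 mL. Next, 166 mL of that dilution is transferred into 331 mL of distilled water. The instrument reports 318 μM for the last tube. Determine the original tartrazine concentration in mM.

182 mM

Overall dilution factor = 3.983 × 6 × 8.011 × 2.994 = 573.
Original = 318 μM × 573 = 1.82 × 10⁵ μM = 182 mM.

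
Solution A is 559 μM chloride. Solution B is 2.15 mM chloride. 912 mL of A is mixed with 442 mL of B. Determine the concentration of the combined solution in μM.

C_B = 2.15 mM = 2150 μM.
C_mix = (C_A·V_A + C_B·V_B)/(V_A + V_B) = (559×912 + 2150×442) / 1354 = 1078 μM.

1080 μM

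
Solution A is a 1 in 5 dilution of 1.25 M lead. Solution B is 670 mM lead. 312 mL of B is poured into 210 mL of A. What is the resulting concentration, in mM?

C_A = 1.25 M / 5 = 0.250 M.
C_B = 670 mM = 0.670 M.
C_mix = (C_A·V_A + C_B·V_B)/(V_A + V_B) = (0.250×210 + 0.670×312) / 522.0 = 0.501 M = 501 mM.

501 mM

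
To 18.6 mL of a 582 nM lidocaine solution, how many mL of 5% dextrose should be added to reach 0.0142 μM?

744 mL

0.0142 μM = 14.2 nM.
V₂ = C₁V₁/C₂ = 582 × 18.6 / 14.2 = 762 mL.
Diluent to add = V₂ − V₁ = 762 − 18.6 = 744 mL.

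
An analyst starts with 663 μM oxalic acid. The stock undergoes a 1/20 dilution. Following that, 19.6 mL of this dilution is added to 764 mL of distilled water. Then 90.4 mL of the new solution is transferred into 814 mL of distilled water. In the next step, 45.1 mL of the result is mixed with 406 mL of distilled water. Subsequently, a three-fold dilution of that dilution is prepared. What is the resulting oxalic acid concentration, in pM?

2760 pM

Overall dilution factor = 20 × 39.98 × 10.00 × 10.00 × 3 = 2.40 × 10⁵.
663 μM / 2.40 × 10⁵ = 2.76 × 10⁻³ μM = 2760 pM.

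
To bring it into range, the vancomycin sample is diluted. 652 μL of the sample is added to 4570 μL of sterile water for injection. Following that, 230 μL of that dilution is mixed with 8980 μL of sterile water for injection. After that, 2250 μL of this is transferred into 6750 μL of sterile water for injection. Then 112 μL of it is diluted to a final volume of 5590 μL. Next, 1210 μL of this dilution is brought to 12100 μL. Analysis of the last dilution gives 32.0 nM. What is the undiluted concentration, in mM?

20.5 mM

Overall dilution factor = 8.009 × 40.04 × 4 × 49.91 × 10 = 6.40 × 10⁵.
Original = 32.0 nM × 6.40 × 10⁵ = 2.05 × 10⁷ nM = 20.5 mM.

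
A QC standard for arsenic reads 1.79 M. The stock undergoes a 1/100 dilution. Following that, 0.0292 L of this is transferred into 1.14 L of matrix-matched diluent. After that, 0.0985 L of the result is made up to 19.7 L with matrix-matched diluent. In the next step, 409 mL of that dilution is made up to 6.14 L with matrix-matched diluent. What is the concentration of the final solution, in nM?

149 nM

Overall dilution factor = 100 × 40.04 × 200 × 15.01 = 1.20 × 10⁷.
1.79 M / 1.20 × 10⁷ = 1.49 × 10⁻⁷ M = 149 nM.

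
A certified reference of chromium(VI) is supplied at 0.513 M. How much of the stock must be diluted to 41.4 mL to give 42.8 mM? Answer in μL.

42.8 mM = 0.0428 M.
V₁ = C₂V₂/C₁ = 0.0428 × 41.4 / 0.513 = 3.45 mL = 3450 μL.

3450 μL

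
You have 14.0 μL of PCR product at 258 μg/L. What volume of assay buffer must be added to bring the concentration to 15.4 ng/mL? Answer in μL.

221 μL

15.4 ng/mL = 15.4 μg/L.
V₂ = C₁V₁/C₂ = 258 × 14.0 / 15.4 = 235 μL.
Diluent to add = V₂ − V₁ = 235 − 14.0 = 221 μL.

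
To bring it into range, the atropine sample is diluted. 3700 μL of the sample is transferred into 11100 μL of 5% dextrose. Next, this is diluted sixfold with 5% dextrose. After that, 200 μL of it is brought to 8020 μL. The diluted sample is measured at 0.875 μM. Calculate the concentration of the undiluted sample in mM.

0.842 mM

Overall dilution factor = 4 × 6 × 40.10 = 962.
Original = 0.875 μM × 962 = 842 μM = 0.842 mM.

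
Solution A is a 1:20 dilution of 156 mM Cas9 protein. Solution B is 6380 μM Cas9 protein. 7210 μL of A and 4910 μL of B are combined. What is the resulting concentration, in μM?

7220 μM

C_A = 156 mM / 20 = 7.80 mM.
C_B = 6380 μM = 6.38 mM.
C_mix = (C_A·V_A + C_B·V_B)/(V_A + V_B) = (7.80×7210 + 6.38×4910) / 12120 = 7.22 mM = 7220 μM.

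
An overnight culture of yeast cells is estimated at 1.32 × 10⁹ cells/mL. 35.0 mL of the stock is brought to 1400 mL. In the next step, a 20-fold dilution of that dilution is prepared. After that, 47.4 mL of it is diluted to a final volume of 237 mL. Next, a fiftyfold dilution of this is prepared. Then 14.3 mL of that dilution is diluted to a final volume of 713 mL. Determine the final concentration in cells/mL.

132 cells/mL

Overall dilution factor = 40 × 20 × 5 × 50 × 49.86 = 9.97 × 10⁶.
1.32 × 10⁹ cells/mL / 9.97 × 10⁶ = 132 cells/mL.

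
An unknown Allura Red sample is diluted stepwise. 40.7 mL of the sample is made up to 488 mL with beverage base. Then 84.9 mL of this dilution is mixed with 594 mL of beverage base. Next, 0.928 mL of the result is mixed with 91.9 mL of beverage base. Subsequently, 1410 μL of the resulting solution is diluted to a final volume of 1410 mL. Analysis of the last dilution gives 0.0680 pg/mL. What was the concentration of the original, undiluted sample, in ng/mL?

Overall dilution factor = 11.99 × 7.996 × 100.0 × 1000 = 9.59 × 10⁶.
Original = 0.0680 pg/mL × 9.59 × 10⁶ = 6.52 × 10⁵ pg/mL = 652 ng/mL.

652 ng/mL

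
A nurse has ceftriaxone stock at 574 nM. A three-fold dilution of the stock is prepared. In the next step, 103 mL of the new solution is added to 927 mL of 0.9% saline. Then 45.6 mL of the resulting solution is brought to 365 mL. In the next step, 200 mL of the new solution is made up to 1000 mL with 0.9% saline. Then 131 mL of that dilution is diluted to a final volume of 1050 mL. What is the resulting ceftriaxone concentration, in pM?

Overall dilution factor = 3 × 10 × 8.004 × 5 × 8.015 = 9624.
574 nM / 9624 = 0.0596 nM = 59.6 pM.

59.6 pM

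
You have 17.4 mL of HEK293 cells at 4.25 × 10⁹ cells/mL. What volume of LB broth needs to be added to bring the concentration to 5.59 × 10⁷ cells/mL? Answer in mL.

V₂ = C₁V₁/C₂ = 4.25 × 10⁹ × 17.4 / 5.59 × 10⁷ = 1323 mL.
Diluent to add = V₂ − V₁ = 1323 − 17.4 = 1310 mL.

1310 mL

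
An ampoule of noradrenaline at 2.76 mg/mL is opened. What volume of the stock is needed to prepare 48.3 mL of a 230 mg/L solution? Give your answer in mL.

230 mg/L = 0.230 mg/mL.
V₁ = C₂V₂/C₁ = 0.230 × 48.3 / 2.76 = 4.03 mL.

4.03 mL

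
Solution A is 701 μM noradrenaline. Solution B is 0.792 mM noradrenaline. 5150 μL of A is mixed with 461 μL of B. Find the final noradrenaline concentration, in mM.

0.708 mM

C_B = 0.792 mM = 792 μM.
C_mix = (C_A·V_A + C_B·V_B)/(V_A + V_B) = (701×5150 + 792×461) / 5611 = 708 μM = 0.708 mM.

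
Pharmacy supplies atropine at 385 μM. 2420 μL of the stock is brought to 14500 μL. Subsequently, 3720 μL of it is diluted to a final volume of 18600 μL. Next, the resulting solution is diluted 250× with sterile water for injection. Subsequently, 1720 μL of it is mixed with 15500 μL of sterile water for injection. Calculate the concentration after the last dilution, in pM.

Overall dilution factor = 5.992 × 5 × 250 × 10.01 = 7.50 × 10⁴.
385 μM / 7.50 × 10⁴ = 5.13 × 10⁻³ μM = 5130 pM.

5130 pM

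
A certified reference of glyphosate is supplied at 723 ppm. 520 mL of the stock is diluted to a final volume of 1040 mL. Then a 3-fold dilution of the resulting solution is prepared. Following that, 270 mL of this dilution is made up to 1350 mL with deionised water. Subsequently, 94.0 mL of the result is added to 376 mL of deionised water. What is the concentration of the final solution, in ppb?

4820 ppb

Overall dilution factor = 2 × 3 × 5 × 5 = 150.
723 ppm / 150 = 4.82 ppm = 4820 ppb.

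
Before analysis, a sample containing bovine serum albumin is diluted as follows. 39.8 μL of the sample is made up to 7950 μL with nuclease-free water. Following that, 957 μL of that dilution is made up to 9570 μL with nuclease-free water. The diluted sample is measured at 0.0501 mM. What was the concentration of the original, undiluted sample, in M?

Overall dilution factor = 199.7 × 10 = 1997.
Original = 0.0501 mM × 1997 = 100 mM = 0.100 M.

0.100 M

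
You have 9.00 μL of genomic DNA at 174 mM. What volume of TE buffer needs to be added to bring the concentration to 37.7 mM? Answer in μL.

32.5 μL

V₂ = C₁V₁/C₂ = 174 × 9.00 / 37.7 = 41.5 μL.
Diluent to add = V₂ − V₁ = 41.5 − 9.00 = 32.5 μL.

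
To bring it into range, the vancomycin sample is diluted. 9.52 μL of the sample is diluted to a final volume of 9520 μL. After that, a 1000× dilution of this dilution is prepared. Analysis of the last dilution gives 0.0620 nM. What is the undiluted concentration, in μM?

Overall dilution factor = 1000 × 1000 = 1.00 × 10⁶.
Original = 0.0620 nM × 1.00 × 10⁶ = 6.20 × 10⁴ nM = 62.0 μM.

62.0 μM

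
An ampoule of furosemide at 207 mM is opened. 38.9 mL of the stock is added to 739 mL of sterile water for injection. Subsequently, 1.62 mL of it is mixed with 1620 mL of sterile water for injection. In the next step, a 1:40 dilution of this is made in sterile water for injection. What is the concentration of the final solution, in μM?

Overall dilution factor = 20.00 × 1001 × 40 = 8.01 × 10⁵.
207 mM / 8.01 × 10⁵ = 2.59 × 10⁻⁴ mM = 0.259 μM.

0.259 μM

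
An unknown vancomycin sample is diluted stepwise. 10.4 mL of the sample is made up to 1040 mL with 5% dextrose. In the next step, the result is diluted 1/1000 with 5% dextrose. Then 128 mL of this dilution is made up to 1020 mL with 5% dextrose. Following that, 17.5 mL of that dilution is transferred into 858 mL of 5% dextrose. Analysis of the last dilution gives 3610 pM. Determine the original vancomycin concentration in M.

0.144 M

Overall dilution factor = 100 × 1000 × 7.969 × 50.03 = 3.99 × 10⁷.
Original = 3610 pM × 3.99 × 10⁷ = 1.44 × 10¹¹ pM = 0.144 M.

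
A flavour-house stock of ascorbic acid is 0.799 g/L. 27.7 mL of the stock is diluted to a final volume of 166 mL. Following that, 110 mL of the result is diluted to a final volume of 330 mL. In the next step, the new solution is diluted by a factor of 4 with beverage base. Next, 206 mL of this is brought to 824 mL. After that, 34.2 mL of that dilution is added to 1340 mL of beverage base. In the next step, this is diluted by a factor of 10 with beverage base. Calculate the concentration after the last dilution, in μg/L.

6.91 μg/L

Overall dilution factor = 5.993 × 3 × 4 × 4 × 40.18 × 10 = 1.16 × 10⁵.
0.799 g/L / 1.16 × 10⁵ = 6.91 × 10⁻⁶ g/L = 6.91 μg/L.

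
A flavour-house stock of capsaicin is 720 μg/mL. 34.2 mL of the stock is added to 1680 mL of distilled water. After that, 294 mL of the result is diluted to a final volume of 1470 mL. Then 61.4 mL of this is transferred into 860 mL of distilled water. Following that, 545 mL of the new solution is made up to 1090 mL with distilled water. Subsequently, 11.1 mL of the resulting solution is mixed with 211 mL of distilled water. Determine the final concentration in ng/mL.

4.78 ng/mL

Overall dilution factor = 50.12 × 5 × 15.01 × 2 × 20.01 = 1.51 × 10⁵.
720 μg/mL / 1.51 × 10⁵ = 4.78 × 10⁻³ μg/mL = 4.78 ng/mL.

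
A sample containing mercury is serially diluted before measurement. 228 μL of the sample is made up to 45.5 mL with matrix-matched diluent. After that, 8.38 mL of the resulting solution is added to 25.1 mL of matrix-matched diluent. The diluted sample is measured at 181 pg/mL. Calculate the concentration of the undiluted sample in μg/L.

Overall dilution factor = 199.6 × 3.995 = 797.
Original = 181 pg/mL × 797 = 1.44 × 10⁵ pg/mL = 144 μg/L.

144 μg/L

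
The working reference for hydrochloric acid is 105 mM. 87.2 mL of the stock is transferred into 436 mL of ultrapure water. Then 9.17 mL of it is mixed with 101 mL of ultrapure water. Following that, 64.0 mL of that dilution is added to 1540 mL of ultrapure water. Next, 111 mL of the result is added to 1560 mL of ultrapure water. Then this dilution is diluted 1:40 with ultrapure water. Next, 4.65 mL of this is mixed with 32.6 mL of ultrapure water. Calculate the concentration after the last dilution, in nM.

12.0 nM

Overall dilution factor = 6 × 12.01 × 25.06 × 15.05 × 40 × 8.011 = 8.71 × 10⁶.
105 mM / 8.71 × 10⁶ = 1.20 × 10⁻⁵ mM = 12.0 nM.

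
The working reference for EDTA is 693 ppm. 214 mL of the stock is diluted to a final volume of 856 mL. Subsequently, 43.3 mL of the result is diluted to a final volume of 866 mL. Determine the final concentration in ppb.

Overall dilution factor = 4 × 20 = 80.0.
693 ppm / 80.0 = 8.66 ppm = 8660 ppb.

8660 ppb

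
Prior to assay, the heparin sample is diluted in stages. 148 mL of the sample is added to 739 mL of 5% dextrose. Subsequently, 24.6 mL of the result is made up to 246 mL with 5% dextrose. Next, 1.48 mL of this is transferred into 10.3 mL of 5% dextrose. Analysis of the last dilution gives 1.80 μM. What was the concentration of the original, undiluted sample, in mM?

0.859 mM

Overall dilution factor = 5.993 × 10 × 7.959 = 477.
Original = 1.80 μM × 477 = 859 μM = 0.859 mM.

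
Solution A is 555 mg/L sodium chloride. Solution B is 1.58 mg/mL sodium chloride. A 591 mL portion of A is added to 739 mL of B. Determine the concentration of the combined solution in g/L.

1.12 g/L

C_B = 1.58 mg/mL = 1580 mg/L.
C_mix = (C_A·V_A + C_B·V_B)/(V_A + V_B) = (555×591 + 1580×739) / 1330 = 1125 mg/L = 1.12 g/L.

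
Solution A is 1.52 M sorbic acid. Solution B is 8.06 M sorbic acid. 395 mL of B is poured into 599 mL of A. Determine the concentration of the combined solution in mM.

C_mix = (C_A·V_A + C_B·V_B)/(V_A + V_B) = (1.52×599 + 8.06×395) / 994.0 = 4.12 M = 4120 mM.

4120 mM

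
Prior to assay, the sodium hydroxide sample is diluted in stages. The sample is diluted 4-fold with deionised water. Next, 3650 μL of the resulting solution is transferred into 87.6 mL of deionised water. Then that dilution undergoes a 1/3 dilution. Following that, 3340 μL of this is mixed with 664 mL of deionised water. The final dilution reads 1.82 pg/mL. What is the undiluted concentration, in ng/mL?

109 ng/mL

Overall dilution factor = 4 × 25 × 3 × 199.8 = 5.99 × 10⁴.
Original = 1.82 pg/mL × 5.99 × 10⁴ = 1.09 × 10⁵ pg/mL = 109 ng/mL.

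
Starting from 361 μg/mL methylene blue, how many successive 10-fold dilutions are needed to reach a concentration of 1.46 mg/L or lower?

3

Need 10ⁿ ≥ 247, so n ≥ log(247)/log(10) = 2.39.
Minimum whole steps: n = 3.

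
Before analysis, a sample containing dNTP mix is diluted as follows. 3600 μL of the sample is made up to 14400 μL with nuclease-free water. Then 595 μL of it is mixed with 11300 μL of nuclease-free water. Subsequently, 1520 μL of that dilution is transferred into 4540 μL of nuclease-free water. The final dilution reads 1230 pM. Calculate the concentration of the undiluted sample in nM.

Overall dilution factor = 4 × 19.99 × 3.987 = 319.
Original = 1230 pM × 319 = 3.92 × 10⁵ pM = 392 nM.

392 nM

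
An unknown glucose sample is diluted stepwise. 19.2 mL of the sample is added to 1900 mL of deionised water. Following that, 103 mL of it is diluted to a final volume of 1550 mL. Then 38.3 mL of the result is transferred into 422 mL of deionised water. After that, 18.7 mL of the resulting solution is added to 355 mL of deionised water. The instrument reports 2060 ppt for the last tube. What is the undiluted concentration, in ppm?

Overall dilution factor = 99.96 × 15.05 × 12.02 × 19.98 = 3.61 × 10⁵.
Original = 2060 ppt × 3.61 × 10⁵ = 7.44 × 10⁸ ppt = 744 ppm.

744 ppm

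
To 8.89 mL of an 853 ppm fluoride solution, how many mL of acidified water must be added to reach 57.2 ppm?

124 mL

V₂ = C₁V₁/C₂ = 853 × 8.89 / 57.2 = 133 mL.
Diluent to add = V₂ − V₁ = 133 − 8.89 = 124 mL.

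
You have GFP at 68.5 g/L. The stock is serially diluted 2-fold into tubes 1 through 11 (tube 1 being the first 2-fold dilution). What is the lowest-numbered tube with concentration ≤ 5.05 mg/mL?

tube 4

Tube n has concentration 68.5 g/L / 2ⁿ.
Need 2ⁿ ≥ 68.5 g/L / 5.05 mg/mL = 13.6, so n ≥ 3.76.
First such tube: n = 4.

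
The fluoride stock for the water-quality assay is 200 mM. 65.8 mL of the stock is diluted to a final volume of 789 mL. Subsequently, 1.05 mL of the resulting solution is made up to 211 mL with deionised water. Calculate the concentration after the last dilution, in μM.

83.0 μM

Overall dilution factor = 11.99 × 201.0 = 2410.
200 mM / 2410 = 0.0830 mM = 83.0 μM.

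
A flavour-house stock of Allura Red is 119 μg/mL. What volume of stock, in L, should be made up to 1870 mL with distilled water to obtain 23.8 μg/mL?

V₁ = C₂V₂/C₁ = 23.8 × 1870 / 119 = 374 mL = 0.374 L.

0.374 L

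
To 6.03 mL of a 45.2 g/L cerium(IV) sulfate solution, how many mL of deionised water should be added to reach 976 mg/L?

273 mL

976 mg/L = 0.976 g/L.
V₂ = C₁V₁/C₂ = 45.2 × 6.03 / 0.976 = 279 mL.
Diluent to add = V₂ − V₁ = 279 − 6.03 = 273 mL.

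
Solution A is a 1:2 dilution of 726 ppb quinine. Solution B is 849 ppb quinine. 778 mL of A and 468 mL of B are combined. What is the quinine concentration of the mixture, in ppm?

0.546 ppm

C_A = 726 ppb / 2 = 363 ppb.
C_mix = (C_A·V_A + C_B·V_B)/(V_A + V_B) = (363×778 + 849×468) / 1246 = 546 ppb = 0.546 ppm.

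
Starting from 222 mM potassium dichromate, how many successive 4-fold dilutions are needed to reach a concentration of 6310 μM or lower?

3

Need 4ⁿ ≥ 35.2, so n ≥ log(35.2)/log(4) = 2.57.
Minimum whole steps: n = 3.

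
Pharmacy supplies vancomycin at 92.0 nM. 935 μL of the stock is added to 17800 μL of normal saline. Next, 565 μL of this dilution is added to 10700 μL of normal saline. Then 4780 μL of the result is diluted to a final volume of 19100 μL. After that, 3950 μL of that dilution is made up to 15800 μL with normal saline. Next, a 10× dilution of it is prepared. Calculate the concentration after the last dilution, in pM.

Overall dilution factor = 20.04 × 19.94 × 3.996 × 4 × 10 = 6.39 × 10⁴.
92.0 nM / 6.39 × 10⁴ = 1.44 × 10⁻³ nM = 1.44 pM.

1.44 pM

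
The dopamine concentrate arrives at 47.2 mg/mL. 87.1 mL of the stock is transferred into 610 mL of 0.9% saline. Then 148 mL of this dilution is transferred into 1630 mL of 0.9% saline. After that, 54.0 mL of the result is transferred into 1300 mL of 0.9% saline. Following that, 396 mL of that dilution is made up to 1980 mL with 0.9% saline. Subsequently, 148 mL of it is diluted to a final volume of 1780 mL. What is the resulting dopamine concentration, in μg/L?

Overall dilution factor = 8.003 × 12.01 × 25.07 × 5 × 12.03 = 1.45 × 10⁵.
47.2 mg/mL / 1.45 × 10⁵ = 3.26 × 10⁻⁴ mg/mL = 326 μg/L.

326 μg/L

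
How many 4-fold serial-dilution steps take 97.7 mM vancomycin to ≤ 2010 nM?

Need 4ⁿ ≥ 4.86 × 10⁴, so n ≥ log(4.86 × 10⁴)/log(4) = 7.78.
Minimum whole steps: n = 8.

8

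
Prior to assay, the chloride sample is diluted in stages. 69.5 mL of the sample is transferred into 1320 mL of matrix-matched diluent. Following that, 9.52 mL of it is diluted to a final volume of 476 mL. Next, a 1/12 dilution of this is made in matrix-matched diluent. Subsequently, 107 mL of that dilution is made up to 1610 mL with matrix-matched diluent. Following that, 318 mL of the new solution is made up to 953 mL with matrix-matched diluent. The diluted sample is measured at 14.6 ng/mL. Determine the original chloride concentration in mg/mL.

Overall dilution factor = 19.99 × 50 × 12 × 15.05 × 2.997 = 5.41 × 10⁵.
Original = 14.6 ng/mL × 5.41 × 10⁵ = 7.90 × 10⁶ ng/mL = 7.90 mg/mL.

7.90 mg/mL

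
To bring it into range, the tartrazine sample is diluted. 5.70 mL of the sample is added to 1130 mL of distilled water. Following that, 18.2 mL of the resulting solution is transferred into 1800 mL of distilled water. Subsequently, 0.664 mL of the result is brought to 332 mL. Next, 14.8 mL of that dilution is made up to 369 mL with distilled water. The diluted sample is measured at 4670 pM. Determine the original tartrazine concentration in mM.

Overall dilution factor = 199.2 × 99.90 × 500 × 24.93 = 2.48 × 10⁸.
Original = 4670 pM × 2.48 × 10⁸ = 1.16 × 10¹² pM = 1160 mM.

1160 mM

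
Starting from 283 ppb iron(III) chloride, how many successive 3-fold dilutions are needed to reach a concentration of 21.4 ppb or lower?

Need 3ⁿ ≥ 13.2, so n ≥ log(13.2)/log(3) = 2.35.
Minimum whole steps: n = 3.

3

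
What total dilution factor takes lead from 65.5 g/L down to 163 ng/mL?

4.02 × 10⁵

Factor = C₀/C_target = 65.5 g/L / 163 ng/mL = 4.02 × 10⁵.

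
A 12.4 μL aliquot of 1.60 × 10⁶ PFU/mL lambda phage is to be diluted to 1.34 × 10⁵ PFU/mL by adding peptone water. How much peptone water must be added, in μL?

V₂ = C₁V₁/C₂ = 1.60 × 10⁶ × 12.4 / 1.34 × 10⁵ = 148 μL.
Diluent to add = V₂ − V₁ = 148 − 12.4 = 136 μL.

136 μL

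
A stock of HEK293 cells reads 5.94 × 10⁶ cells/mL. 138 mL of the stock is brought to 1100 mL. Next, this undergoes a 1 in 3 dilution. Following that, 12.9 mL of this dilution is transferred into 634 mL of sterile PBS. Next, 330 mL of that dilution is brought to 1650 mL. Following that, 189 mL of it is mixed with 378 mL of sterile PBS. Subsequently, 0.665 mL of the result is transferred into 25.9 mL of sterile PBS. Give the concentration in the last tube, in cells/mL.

Overall dilution factor = 7.971 × 3 × 50.15 × 5 × 3 × 39.95 = 7.19 × 10⁵.
5.94 × 10⁶ cells/mL / 7.19 × 10⁵ = 8.27 cells/mL.

8.27 cells/mL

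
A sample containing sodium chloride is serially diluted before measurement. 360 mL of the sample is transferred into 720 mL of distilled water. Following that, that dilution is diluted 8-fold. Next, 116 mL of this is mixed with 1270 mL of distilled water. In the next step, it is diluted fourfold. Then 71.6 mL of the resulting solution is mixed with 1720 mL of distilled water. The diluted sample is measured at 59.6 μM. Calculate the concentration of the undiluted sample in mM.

Overall dilution factor = 3 × 8 × 11.95 × 4 × 25.02 = 2.87 × 10⁴.
Original = 59.6 μM × 2.87 × 10⁴ = 1.71 × 10⁶ μM = 1710 mM.

1710 mM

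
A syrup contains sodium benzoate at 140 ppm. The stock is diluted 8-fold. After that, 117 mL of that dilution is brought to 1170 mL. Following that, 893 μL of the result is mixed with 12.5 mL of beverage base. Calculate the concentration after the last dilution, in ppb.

Overall dilution factor = 8 × 10 × 15.00 = 1200.
140 ppm / 1200 = 0.117 ppm = 117 ppb.

117 ppb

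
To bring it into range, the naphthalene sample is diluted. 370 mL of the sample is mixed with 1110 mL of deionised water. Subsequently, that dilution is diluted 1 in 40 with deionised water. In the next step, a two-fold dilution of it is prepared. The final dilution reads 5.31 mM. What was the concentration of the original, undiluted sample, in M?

1.70 M

Overall dilution factor = 4 × 40 × 2 = 320.
Original = 5.31 mM × 320 = 1699 mM = 1.70 M.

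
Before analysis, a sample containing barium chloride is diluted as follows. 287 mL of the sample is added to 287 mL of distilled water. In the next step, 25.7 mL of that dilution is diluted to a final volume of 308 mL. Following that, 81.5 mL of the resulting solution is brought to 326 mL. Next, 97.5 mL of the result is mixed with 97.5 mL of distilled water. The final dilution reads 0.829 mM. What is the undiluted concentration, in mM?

Overall dilution factor = 2 × 11.98 × 4 × 2 = 192.
Original = 0.829 mM × 192 = 159 mM.

159 mM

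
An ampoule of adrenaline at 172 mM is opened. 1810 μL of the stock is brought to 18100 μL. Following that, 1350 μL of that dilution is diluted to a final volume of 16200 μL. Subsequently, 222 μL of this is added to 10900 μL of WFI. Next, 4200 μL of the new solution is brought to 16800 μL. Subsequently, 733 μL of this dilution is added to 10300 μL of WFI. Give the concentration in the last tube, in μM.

Overall dilution factor = 10 × 12 × 50.10 × 4 × 15.05 = 3.62 × 10⁵.
172 mM / 3.62 × 10⁵ = 4.75 × 10⁻⁴ mM = 0.475 μM.

0.475 μM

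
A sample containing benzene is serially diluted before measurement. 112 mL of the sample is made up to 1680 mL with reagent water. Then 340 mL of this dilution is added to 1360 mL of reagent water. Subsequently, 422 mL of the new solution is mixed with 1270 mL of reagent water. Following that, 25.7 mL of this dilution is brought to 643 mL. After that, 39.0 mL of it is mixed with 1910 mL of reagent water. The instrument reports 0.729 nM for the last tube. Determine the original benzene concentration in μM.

Overall dilution factor = 15 × 5 × 4.009 × 25.02 × 49.97 = 3.76 × 10⁵.
Original = 0.729 nM × 3.76 × 10⁵ = 2.74 × 10⁵ nM = 274 μM.

274 μM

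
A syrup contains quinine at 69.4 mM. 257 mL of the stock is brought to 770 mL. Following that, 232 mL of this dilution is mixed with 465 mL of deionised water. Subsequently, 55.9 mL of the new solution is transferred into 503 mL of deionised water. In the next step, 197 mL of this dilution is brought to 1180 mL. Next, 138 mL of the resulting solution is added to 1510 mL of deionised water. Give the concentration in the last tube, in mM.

0.0108 mM

Overall dilution factor = 2.996 × 3.004 × 9.998 × 5.990 × 11.94 = 6438.
69.4 mM / 6438 = 0.0108 mM.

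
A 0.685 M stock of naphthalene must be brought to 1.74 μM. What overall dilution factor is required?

3.94 × 10⁵

Factor = C₀/C_target = 0.685 M / 1.74 μM = 3.94 × 10⁵.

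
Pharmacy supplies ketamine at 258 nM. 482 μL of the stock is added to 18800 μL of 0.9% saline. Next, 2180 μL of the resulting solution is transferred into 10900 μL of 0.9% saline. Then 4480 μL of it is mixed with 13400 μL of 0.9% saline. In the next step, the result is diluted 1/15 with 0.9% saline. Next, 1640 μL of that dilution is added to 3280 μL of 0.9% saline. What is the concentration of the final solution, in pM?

Overall dilution factor = 40.00 × 6 × 3.991 × 15 × 3 = 4.31 × 10⁴.
258 nM / 4.31 × 10⁴ = 5.98 × 10⁻³ nM = 5.98 pM.

5.98 pM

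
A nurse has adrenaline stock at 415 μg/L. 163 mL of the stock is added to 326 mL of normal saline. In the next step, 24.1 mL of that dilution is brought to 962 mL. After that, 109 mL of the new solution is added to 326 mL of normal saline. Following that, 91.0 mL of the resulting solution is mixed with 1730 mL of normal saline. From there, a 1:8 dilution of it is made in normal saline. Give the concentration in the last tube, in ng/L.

5.42 ng/L

Overall dilution factor = 3 × 39.92 × 3.991 × 20.01 × 8 = 7.65 × 10⁴.
415 μg/L / 7.65 × 10⁴ = 5.42 × 10⁻³ μg/L = 5.42 ng/L.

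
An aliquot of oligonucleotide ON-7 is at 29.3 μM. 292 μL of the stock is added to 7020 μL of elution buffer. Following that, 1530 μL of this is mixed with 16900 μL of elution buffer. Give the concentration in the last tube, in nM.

Overall dilution factor = 25.04 × 12.05 = 302.
29.3 μM / 302 = 0.0971 μM = 97.1 nM.

97.1 nM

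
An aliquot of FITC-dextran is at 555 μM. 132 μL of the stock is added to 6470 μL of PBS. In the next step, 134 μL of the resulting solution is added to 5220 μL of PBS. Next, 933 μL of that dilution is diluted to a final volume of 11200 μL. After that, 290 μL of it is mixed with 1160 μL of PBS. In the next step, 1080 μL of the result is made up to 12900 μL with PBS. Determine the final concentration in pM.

Overall dilution factor = 50.02 × 39.96 × 12.00 × 5 × 11.94 = 1.43 × 10⁶.
555 μM / 1.43 × 10⁶ = 3.87 × 10⁻⁴ μM = 387 pM.

387 pM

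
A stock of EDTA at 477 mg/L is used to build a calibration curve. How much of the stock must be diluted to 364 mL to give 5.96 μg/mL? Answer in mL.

4.55 mL

5.96 μg/mL = 5.96 mg/L.
V₁ = C₂V₂/C₁ = 5.96 × 364 / 477 = 4.55 mL.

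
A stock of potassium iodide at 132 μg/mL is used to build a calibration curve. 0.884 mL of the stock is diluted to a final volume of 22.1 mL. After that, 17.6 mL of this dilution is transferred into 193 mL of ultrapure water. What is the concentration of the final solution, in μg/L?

Overall dilution factor = 25 × 11.97 = 299.
132 μg/mL / 299 = 0.441 μg/mL = 441 μg/L.

441 μg/L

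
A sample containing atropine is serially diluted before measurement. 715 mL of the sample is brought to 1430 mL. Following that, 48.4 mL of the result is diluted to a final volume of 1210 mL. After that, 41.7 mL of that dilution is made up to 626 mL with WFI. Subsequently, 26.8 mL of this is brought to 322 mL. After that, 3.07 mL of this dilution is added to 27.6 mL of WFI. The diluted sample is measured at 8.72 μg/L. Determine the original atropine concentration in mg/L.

786 mg/L

Overall dilution factor = 2 × 25 × 15.01 × 12.01 × 9.990 = 9.01 × 10⁴.
Original = 8.72 μg/L × 9.01 × 10⁴ = 7.86 × 10⁵ μg/L = 786 mg/L.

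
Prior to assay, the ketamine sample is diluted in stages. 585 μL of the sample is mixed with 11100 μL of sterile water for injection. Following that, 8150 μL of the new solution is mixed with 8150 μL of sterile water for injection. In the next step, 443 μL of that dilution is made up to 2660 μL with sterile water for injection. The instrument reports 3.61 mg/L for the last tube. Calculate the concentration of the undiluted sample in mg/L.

Overall dilution factor = 19.97 × 2 × 6.005 = 240.
Original = 3.61 mg/L × 240 = 866 mg/L.

866 mg/L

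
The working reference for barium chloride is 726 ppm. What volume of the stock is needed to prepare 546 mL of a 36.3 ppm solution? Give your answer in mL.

V₁ = C₂V₂/C₁ = 36.3 × 546 / 726 = 27.3 mL.

27.3 mL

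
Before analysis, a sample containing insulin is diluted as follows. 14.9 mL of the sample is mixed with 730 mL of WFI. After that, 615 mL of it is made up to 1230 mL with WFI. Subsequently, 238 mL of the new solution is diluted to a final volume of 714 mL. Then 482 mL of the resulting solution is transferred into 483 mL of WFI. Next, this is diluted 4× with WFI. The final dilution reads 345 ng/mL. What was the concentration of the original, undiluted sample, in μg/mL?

829 μg/mL

Overall dilution factor = 49.99 × 2 × 3 × 2.002 × 4 = 2402.
Original = 345 ng/mL × 2402 = 8.29 × 10⁵ ng/mL = 829 μg/mL.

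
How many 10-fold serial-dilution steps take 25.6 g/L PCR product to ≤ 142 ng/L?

9

Need 10ⁿ ≥ 1.80 × 10⁸, so n ≥ log(1.80 × 10⁸)/log(10) = 8.26.
Minimum whole steps: n = 9.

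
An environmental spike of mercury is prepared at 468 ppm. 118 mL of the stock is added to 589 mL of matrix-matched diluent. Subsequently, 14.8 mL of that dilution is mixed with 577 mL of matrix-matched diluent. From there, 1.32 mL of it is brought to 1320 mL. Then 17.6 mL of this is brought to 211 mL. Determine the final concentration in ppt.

163 ppt

Overall dilution factor = 5.992 × 39.99 × 1000 × 11.99 = 2.87 × 10⁶.
468 ppm / 2.87 × 10⁶ = 1.63 × 10⁻⁴ ppm = 163 ppt.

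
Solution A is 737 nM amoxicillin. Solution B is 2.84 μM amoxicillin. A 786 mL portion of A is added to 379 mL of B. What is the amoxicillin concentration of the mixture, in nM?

1420 nM

C_B = 2.84 μM = 2840 nM.
C_mix = (C_A·V_A + C_B·V_B)/(V_A + V_B) = (737×786 + 2840×379) / 1165 = 1421 nM.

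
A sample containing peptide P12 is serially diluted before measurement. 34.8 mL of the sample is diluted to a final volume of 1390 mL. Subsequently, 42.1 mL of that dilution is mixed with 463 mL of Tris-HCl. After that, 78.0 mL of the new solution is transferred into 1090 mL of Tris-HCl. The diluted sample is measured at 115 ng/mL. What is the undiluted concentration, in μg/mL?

825 μg/mL

Overall dilution factor = 39.94 × 12.00 × 14.97 = 7176.
Original = 115 ng/mL × 7176 = 8.25 × 10⁵ ng/mL = 825 μg/mL.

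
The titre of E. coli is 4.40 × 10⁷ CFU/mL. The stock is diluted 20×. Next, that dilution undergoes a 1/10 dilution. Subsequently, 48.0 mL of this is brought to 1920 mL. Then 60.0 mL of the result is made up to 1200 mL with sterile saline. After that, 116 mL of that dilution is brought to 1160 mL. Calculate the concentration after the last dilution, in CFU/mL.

Overall dilution factor = 20 × 10 × 40 × 20 × 10 = 1.60 × 10⁶.
4.40 × 10⁷ CFU/mL / 1.60 × 10⁶ = 27.5 CFU/mL.

27.5 CFU/mL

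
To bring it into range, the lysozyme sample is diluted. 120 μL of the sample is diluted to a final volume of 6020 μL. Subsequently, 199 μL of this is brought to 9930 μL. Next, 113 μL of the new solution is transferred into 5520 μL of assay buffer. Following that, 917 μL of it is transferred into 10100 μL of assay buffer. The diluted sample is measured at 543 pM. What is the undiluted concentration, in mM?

0.814 mM

Overall dilution factor = 50.17 × 49.90 × 49.85 × 12.01 = 1.50 × 10⁶.
Original = 543 pM × 1.50 × 10⁶ = 8.14 × 10⁸ pM = 0.814 mM.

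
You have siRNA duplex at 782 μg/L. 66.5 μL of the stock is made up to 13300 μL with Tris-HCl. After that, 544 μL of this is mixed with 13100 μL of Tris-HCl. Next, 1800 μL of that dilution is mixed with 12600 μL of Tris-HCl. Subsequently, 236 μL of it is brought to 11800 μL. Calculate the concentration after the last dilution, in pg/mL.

0.390 pg/mL

Overall dilution factor = 200 × 25.08 × 8 × 50 = 2.01 × 10⁶.
782 μg/L / 2.01 × 10⁶ = 3.90 × 10⁻⁴ μg/L = 0.390 pg/mL.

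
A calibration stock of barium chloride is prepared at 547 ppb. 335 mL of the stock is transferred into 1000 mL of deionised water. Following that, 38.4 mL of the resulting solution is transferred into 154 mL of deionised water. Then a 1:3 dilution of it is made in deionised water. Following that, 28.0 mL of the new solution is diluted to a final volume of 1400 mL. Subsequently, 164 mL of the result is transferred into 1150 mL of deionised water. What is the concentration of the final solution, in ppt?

22.8 ppt

Overall dilution factor = 3.985 × 5.010 × 3 × 50 × 8.012 = 2.40 × 10⁴.
547 ppb / 2.40 × 10⁴ = 0.0228 ppb = 22.8 ppt.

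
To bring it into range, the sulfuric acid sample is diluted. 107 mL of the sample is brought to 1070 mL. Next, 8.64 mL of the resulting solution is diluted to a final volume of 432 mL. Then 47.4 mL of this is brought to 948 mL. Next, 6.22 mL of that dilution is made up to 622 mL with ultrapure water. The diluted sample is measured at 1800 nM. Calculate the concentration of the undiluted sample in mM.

Overall dilution factor = 10 × 50 × 20 × 100 = 1.00 × 10⁶.
Original = 1800 nM × 1.00 × 10⁶ = 1.80 × 10⁹ nM = 1800 mM.

1800 mM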